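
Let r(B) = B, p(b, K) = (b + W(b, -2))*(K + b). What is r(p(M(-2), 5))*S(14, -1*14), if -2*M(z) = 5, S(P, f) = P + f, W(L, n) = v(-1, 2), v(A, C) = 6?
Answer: 0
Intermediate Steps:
W(L, n) = 6
M(z) = -5/2 (M(z) = -½*5 = -5/2)
p(b, K) = (6 + b)*(K + b) (p(b, K) = (b + 6)*(K + b) = (6 + b)*(K + b))
r(p(M(-2), 5))*S(14, -1*14) = ((-5/2)² + 6*5 + 6*(-5/2) + 5*(-5/2))*(14 - 1*14) = (25/4 + 30 - 15 - 25/2)*(14 - 14) = (35/4)*0 = 0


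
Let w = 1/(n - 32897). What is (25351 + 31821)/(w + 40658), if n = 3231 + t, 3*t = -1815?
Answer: 1730653612/1230758317 ≈ 1.4062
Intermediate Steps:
t = -605 (t = (1/3)*(-1815) = -605)
n = 2626 (n = 3231 - 605 = 2626)
w = -1/30271 (w = 1/(2626 - 32897) = 1/(-30271) = -1/30271 ≈ -3.3035e-5)
(25351 + 31821)/(w + 40658) = (25351 + 31821)/(-1/30271 + 40658) = 57172/(1230758317/30271) = 57172*(30271/1230758317) = 1730653612/1230758317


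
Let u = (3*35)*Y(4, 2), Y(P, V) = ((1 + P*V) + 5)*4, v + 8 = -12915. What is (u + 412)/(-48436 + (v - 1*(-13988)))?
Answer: -6292/47371 ≈ -0.13282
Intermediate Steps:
v = -12923 (v = -8 - 12915 = -12923)
Y(P, V) = 24 + 4*P*V (Y(P, V) = (6 + P*V)*4 = 24 + 4*P*V)
u = 5880 (u = (3*35)*(24 + 4*4*2) = 105*(24 + 32) = 105*56 = 5880)
(u + 412)/(-48436 + (v - 1*(-13988))) = (5880 + 412)/(-48436 + (-12923 - 1*(-13988))) = 6292/(-48436 + (-12923 + 13988)) = 6292/(-48436 + 1065) = 6292/(-47371) = 6292*(-1/47371) = -6292/47371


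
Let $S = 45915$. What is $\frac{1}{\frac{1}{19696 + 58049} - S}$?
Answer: $- \frac{77745}{3569661674} \approx -2.1779 \cdot 10^{-5}$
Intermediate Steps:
$\frac{1}{\frac{1}{19696 + 58049} - S} = \frac{1}{\frac{1}{19696 + 58049} - 45915} = \frac{1}{\frac{1}{77745} - 45915} = \frac{1}{- \frac{3569661674}{77745}} = - \frac{77745}{3569661674}$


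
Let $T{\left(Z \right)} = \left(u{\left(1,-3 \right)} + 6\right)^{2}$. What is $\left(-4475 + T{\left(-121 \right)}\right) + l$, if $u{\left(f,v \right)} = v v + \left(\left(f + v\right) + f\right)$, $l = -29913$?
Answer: $-34192$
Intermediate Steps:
$u{\left(f,v \right)} = v + v^{2} + 2 f$ ($u{\left(f,v \right)} = v^{2} + \left(v + 2 f\right) = v + v^{2} + 2 f$)
$T{\left(Z \right)} = 196$ ($T{\left(Z \right)} = \left(\left(-3 + \left(-3\right)^{2} + 2 \cdot 1\right) + 6\right)^{2} = \left(\left(-3 + 9 + 2\right) + 6\right)^{2} = \left(8 + 6\right)^{2} = 14^{2} = 196$)
$\left(-4475 + T{\left(-121 \right)}\right) + l = \left(-4475 + 196\right) - 29913 = -4279 - 29913 = -34192$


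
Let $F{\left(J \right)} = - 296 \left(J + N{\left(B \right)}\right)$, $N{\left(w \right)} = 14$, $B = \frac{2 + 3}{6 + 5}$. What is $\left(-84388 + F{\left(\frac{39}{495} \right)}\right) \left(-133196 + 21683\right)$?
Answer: $\frac{543128824388}{55} \approx 9.8751 \cdot 10^{9}$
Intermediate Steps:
$B = \frac{5}{11} \approx 0.45455$
$F{\left(J \right)} = -4144 - 296 J$ ($F{\left(J \right)} = - 296 \left(J + 14\right) = - 296 \left(14 + J\right) = -4144 - 296 J$)
$\left(-84388 + F{\left(\frac{39}{495} \right)}\right) \left(-133196 + 21683\right) = \left(-84388 - \left(4144 + 296 \cdot \frac{39}{495}\right)\right) \left(-133196 + 21683\right) = \left(-84388 - \left(4144 + 296 \cdot 39 \cdot \frac{1}{495}\right)\right) \left(-111513\right) = \left(-84388 - \frac{687608}{165}\right) \left(-111513\right) = \left(- \frac{14611628}{165}\right) \left(-111513\right) = \frac{543128824388}{55}$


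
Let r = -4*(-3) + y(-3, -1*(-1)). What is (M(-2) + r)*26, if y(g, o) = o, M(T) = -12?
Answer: 26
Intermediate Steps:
r = 13 (r = -4*(-3) - 1*(-1) = 12 + 1 = 13)
(M(-2) + r)*26 = (-12 + 13)*26 = 1*26 = 26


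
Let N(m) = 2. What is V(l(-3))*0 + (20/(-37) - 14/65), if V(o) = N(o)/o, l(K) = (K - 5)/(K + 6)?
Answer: -1818/2405 ≈ -0.75593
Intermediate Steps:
l(K) = (-5 + K)/(6 + K)
V(o) = 2/o
V(l(-3))*0 + (20/(-37) - 14/65) = (2/(((-5 - 3)/(6 - 3))))*0 + (20/(-37) - 14/65) = (2/((-8/3)))*0 + (20*(-1/37) - 14*1/65) = (2/(((1/3)*(-8))))*0 + (-20/37 - 14/65) = (2/(-8/3))*0 - 1818/2405 = (2*(-3/8))*0 - 1818/2405 = -3/4*0 - 1818/2405 = 0 - 1818/2405 = -1818/2405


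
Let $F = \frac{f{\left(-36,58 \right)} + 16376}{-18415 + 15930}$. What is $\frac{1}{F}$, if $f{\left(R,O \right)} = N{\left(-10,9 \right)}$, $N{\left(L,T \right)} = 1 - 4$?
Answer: $- \frac{355}{2339} \approx -0.15177$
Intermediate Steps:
$N{\left(L,T \right)} = -3$
$f{\left(R,O \right)} = -3$
$F = - \frac{2339}{355}$ ($F = \frac{-3 + 16376}{-18415 + 15930} = \frac{16373}{-2485} = 16373 \left(- \frac{1}{2485}\right) = - \frac{2339}{355} \approx -6.5887$)
$\frac{1}{F} = \frac{1}{- \frac{2339}{355}} = - \frac{355}{2339}$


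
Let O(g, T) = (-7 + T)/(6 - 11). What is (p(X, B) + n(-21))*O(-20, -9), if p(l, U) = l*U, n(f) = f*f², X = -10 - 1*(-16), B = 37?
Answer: -144624/5 ≈ -28925.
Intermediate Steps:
O(g, T) = 7/5 - T/5 (O(g, T) = (-7 + T)/(-5) = (-7 + T)*(-⅕) = 7/5 - T/5)
X = 6 (X = -10 + 16 = 6)
n(f) = f³
p(l, U) = U*l
(p(X, B) + n(-21))*O(-20, -9) = (37*6 + (-21)³)*(7/5 - ⅕*(-9)) = (222 - 9261)*(7/5 + 9/5) = -9039*16/5 = -144624/5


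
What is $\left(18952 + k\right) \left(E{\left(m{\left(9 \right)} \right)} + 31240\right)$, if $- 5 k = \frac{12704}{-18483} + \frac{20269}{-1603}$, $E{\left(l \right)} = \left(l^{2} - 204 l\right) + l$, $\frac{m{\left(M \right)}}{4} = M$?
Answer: $\frac{10119916209531116}{21163035} \approx 4.7819 \cdot 10^{8}$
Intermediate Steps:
$m{\left(M \right)} = 4 M$
$E{\left(l \right)} = l^{2} - 203 l$
$k = \frac{394996439}{148141245}$ ($k = - \frac{\frac{12704}{-18483} + \frac{20269}{-1603}}{5} = - \frac{12704 \left(- \frac{1}{18483}\right) + 20269 \left(- \frac{1}{1603}\right)}{5} = - \frac{- \frac{12704}{18483} - \frac{20269}{1603}}{5} = \left(- \frac{1}{5}\right) \left(- \frac{394996439}{29628249}\right) = \frac{394996439}{148141245} \approx 2.6664$)
$\left(18952 + k\right) \left(E{\left(m{\left(9 \right)} \right)} + 31240\right) = \left(18952 + \frac{394996439}{148141245}\right) \left(4 \cdot 9 \left(-203 + 4 \cdot 9\right) + 31240\right) = \frac{2807967871679 \left(36 \left(-203 + 36\right) + 31240\right)}{148141245} = \frac{2807967871679 \left(36 \left(-167\right) + 31240\right)}{148141245} = \frac{2807967871679 \left(-6012 + 31240\right)}{148141245} = \frac{2807967871679}{148141245} \cdot 25228 = \frac{10119916209531116}{21163035}$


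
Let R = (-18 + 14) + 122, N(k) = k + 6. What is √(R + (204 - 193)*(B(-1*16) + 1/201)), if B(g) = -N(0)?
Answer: √2103063/201 ≈ 7.2149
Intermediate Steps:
N(k) = 6 + k
B(g) = -6 (B(g) = -(6 + 0) = -1*6 = -6)
R = 118 (R = -4 + 122 = 118)
√(R + (204 - 193)*(B(-1*16) + 1/201)) = √(118 + (204 - 193)*(-6 + 1/201)) = √(118 + 11*(-6 + 1/201)) = √(118 + 11*(-1205/201)) = √(118 - 13255/201) = √(10463/201) = √2103063/201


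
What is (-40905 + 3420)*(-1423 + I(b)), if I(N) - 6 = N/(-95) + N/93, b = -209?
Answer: 1646658573/31 ≈ 5.3118e+7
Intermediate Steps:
I(N) = 6 + 2*N/8835 (I(N) = 6 + (N/(-95) + N/93) = 6 + (N*(-1/95) + N*(1/93)) = 6 + (-N/95 + N/93) = 6 + 2*N/8835)
(-40905 + 3420)*(-1423 + I(b)) = (-40905 + 3420)*(-1423 + (6 + (2/8835)*(-209))) = -37485*(-1423 + (6 - 22/465)) = -37485*(-1423 + 2768/465) = -37485*(-658927/465) = 1646658573/31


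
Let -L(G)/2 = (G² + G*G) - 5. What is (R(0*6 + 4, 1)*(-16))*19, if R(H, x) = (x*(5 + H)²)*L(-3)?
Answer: 640224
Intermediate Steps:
L(G) = 10 - 4*G² (L(G) = -2*((G² + G*G) - 5) = -2*((G² + G²) - 5) = -2*(2*G² - 5) = -2*(-5 + 2*G²) = 10 - 4*G²)
R(H, x) = -26*x*(5 + H)² (R(H, x) = (x*(5 + H)²)*(10 - 4*(-3)²) = (x*(5 + H)²)*(10 - 4*9) = (x*(5 + H)²)*(10 - 36) = (x*(5 + H)²)*(-26) = -26*x*(5 + H)²)
(R(0*6 + 4, 1)*(-16))*19 = (-26*1*(5 + (0*6 + 4))²*(-16))*19 = (-26*1*(5 + (0 + 4))²*(-16))*19 = (-26*1*(5 + 4)²*(-16))*19 = (-26*1*9²*(-16))*19 = (-26*1*81*(-16))*19 = -2106*(-16)*19 = 33696*19 = 640224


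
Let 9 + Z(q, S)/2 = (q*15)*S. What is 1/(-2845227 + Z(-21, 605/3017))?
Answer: -431/1226355045 ≈ -3.5145e-7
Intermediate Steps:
Z(q, S) = -18 + 30*S*q (Z(q, S) = -18 + 2*((q*15)*S) = -18 + 2*((15*q)*S) = -18 + 2*(15*S*q) = -18 + 30*S*q)
1/(-2845227 + Z(-21, 605/3017)) = 1/(-2845227 + (-18 + 30*(605/3017)*(-21))) = 1/(-2845227 + (-18 - 54450/431)) = 1/(-2845227 - 62208/431) = 1/(-1226355045/431) = -431/1226355045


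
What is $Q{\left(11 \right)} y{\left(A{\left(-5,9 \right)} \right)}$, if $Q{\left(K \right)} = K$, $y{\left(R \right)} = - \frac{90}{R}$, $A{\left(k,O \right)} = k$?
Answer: $198$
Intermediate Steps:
$Q{\left(11 \right)} y{\left(A{\left(-5,9 \right)} \right)} = 11 \left(- \frac{90}{-5}\right) = 11 \left(\left(-90\right) \left(- \frac{1}{5}\right)\right) = 11 \cdot 18 = 198$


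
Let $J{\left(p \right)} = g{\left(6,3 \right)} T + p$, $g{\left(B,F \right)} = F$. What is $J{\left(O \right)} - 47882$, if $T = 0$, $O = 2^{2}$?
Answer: $-47878$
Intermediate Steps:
$O = 4$
$J{\left(p \right)} = p$ ($J{\left(p \right)} = 3 \cdot 0 + p = 0 + p = p$)
$J{\left(O \right)} - 47882 = 4 - 47882 = -47878$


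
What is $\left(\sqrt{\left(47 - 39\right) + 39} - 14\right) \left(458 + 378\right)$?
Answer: $-11704 + 836 \sqrt{47} \approx -5972.7$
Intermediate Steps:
$\left(\sqrt{\left(47 - 39\right) + 39} - 14\right) \left(458 + 378\right) = \left(\sqrt{8 + 39} - 14\right) 836 = \left(\sqrt{47} - 14\right) 836 = \left(-14 + \sqrt{47}\right) 836 = -11704 + 836 \sqrt{47}$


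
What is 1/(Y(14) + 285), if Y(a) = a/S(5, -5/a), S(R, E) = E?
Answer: 5/1229 ≈ 0.0040683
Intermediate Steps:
Y(a) = -a**2/5 (Y(a) = a/((-5/a)) = a*(-a/5) = -a**2/5)
1/(Y(14) + 285) = 1/(-1/5*14**2 + 285) = 1/(-1/5*196 + 285) = 1/(-196/5 + 285) = 1/(1229/5) = 5/1229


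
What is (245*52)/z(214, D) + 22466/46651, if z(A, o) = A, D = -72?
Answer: 299570732/4991657 ≈ 60.014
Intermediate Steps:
(245*52)/z(214, D) + 22466/46651 = (245*52)/214 + 22466/46651 = 12740*(1/214) + 22466*(1/46651) = 6370/107 + 22466/46651 = 299570732/4991657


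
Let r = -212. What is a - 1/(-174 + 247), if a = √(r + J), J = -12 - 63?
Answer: -1/73 + I*√287 ≈ -0.013699 + 16.941*I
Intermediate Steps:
J = -75
a = I*√287 (a = √(-212 - 75) = √(-287) = I*√287 ≈ 16.941*I)
a - 1/(-174 + 247) = I*√287 - 1/(-174 + 247) = I*√287 - 1/73 = -1/73 + I*√287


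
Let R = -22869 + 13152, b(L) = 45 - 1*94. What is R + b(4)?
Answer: -9766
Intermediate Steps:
b(L) = -49 (b(L) = 45 - 94 = -49)
R = -9717
R + b(4) = -9717 - 49 = -9766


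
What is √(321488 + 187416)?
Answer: 2*√127226 ≈ 713.38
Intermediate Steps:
√(321488 + 187416) = √508904 = 2*√127226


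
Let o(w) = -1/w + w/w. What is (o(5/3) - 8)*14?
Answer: -532/5 ≈ -106.40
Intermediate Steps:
o(w) = 1 - 1/w (o(w) = -1/w + 1 = 1 - 1/w)
(o(5/3) - 8)*14 = ((-1 + 5/3)/((5/3)) - 8)*14 = ((-1 + 5*(1/3))/((5*(1/3))) - 8)*14 = ((-1 + 5/3)/(5/3) - 8)*14 = ((3/5)*(2/3) - 8)*14 = (2/5 - 8)*14 = -38/5*14 = -532/5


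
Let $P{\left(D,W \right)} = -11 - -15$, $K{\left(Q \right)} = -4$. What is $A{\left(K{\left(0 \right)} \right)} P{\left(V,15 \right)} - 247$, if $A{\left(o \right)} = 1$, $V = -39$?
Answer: $-243$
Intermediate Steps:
$P{\left(D,W \right)} = 4$ ($P{\left(D,W \right)} = -11 + 15 = 4$)
$A{\left(K{\left(0 \right)} \right)} P{\left(V,15 \right)} - 247 = 1 \cdot 4 - 247 = 4 - 247 = -243$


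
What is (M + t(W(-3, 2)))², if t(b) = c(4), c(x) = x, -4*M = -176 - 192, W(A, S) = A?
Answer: 9216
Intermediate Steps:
M = 92 (M = -(-176 - 192)/4 = -¼*(-368) = 92)
t(b) = 4
(M + t(W(-3, 2)))² = (92 + 4)² = 96² = 9216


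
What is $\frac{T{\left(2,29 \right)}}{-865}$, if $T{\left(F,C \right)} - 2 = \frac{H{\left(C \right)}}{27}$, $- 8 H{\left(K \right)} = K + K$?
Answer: $- \frac{187}{93420} \approx -0.0020017$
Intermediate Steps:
$H{\left(K \right)} = - \frac{K}{4}$ ($H{\left(K \right)} = - \frac{K + K}{8} = - \frac{2 K}{8} = - \frac{K}{4}$)
$T{\left(F,C \right)} = 2 - \frac{C}{108}$ ($T{\left(F,C \right)} = 2 + \frac{\left(- \frac{1}{4}\right) C}{27} = 2 + - \frac{C}{4} \cdot \frac{1}{27} = 2 - \frac{C}{108}$)
$\frac{T{\left(2,29 \right)}}{-865} = \frac{2 - \frac{29}{108}}{-865} = \left(2 - \frac{29}{108}\right) \left(- \frac{1}{865}\right) = \frac{187}{108} \left(- \frac{1}{865}\right) = - \frac{187}{93420}$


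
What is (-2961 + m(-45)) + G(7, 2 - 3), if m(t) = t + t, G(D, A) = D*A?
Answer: -3058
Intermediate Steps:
G(D, A) = A*D
m(t) = 2*t
(-2961 + m(-45)) + G(7, 2 - 3) = (-2961 + 2*(-45)) + (2 - 3)*7 = (-2961 - 90) - 1*7 = -3051 - 7 = -3058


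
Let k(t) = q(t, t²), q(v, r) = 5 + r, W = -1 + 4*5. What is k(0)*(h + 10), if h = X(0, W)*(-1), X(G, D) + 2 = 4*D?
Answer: -320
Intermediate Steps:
W = 19 (W = -1 + 20 = 19)
X(G, D) = -2 + 4*D
h = -74 (h = (-2 + 4*19)*(-1) = (-2 + 76)*(-1) = 74*(-1) = -74)
k(t) = 5 + t²
k(0)*(h + 10) = (5 + 0²)*(-74 + 10) = (5 + 0)*(-64) = 5*(-64) = -320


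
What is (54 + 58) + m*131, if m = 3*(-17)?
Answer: -6569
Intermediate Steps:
m = -51
(54 + 58) + m*131 = (54 + 58) - 51*131 = 112 - 6681 = -6569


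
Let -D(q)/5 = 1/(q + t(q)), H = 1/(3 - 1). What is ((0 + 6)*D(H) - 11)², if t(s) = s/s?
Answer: 961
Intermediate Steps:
H = ½ (H = 1/2 = ½ ≈ 0.50000)
t(s) = 1
D(q) = -5/(1 + q) (D(q) = -5/(q + 1) = -5/(1 + q))
((0 + 6)*D(H) - 11)² = ((0 + 6)*(-5/(1 + ½)) - 11)² = (6*(-5/3/2) - 11)² = (6*(-5*⅔) - 11)² = (6*(-10/3) - 11)² = (-20 - 11)² = (-31)² = 961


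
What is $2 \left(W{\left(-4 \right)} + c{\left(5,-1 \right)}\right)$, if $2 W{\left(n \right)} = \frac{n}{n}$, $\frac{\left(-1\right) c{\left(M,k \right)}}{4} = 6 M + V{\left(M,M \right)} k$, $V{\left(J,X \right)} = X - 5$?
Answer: $-239$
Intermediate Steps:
$V{\left(J,X \right)} = -5 + X$ ($V{\left(J,X \right)} = X - 5 = -5 + X$)
$c{\left(M,k \right)} = - 24 M - 4 k \left(-5 + M\right)$ ($c{\left(M,k \right)} = - 4 \left(6 M + \left(-5 + M\right) k\right) = - 4 \left(6 M + k \left(-5 + M\right)\right) = - 24 M - 4 k \left(-5 + M\right)$)
$W{\left(n \right)} = \frac{1}{2}$ ($W{\left(n \right)} = \frac{n \frac{1}{n}}{2} = \frac{1}{2} \cdot 1 = \frac{1}{2}$)
$2 \left(W{\left(-4 \right)} + c{\left(5,-1 \right)}\right) = 2 \left(\frac{1}{2} - \left(120 - 4 \left(-5 + 5\right)\right)\right) = 2 \left(\frac{1}{2} - \left(120 - 0\right)\right) = 2 \left(\frac{1}{2} + \left(-120 + 0\right)\right) = 2 \left(\frac{1}{2} - 120\right) = 2 \left(- \frac{239}{2}\right) = -239$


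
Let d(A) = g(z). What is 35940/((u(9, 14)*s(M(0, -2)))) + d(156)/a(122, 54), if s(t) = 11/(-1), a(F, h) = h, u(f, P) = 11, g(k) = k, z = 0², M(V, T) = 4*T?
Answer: -35940/121 ≈ -297.02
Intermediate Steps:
z = 0
d(A) = 0
s(t) = -11 (s(t) = 11*(-1) = -11)
35940/((u(9, 14)*s(M(0, -2)))) + d(156)/a(122, 54) = 35940/((11*(-11))) + 0/54 = 35940/(-121) + 0*(1/54) = 35940*(-1/121) + 0 = -35940/121 + 0 = -35940/121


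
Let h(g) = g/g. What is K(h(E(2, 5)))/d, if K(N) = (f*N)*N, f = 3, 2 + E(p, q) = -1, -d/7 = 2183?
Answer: -3/15281 ≈ -0.00019632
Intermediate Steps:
d = -15281 (d = -7*2183 = -15281)
E(p, q) = -3 (E(p, q) = -2 - 1 = -3)
h(g) = 1
K(N) = 3*N**2 (K(N) = (3*N)*N = 3*N**2)
K(h(E(2, 5)))/d = (3*1**2)/(-15281) = (3*1)*(-1/15281) = 3*(-1/15281) = -3/15281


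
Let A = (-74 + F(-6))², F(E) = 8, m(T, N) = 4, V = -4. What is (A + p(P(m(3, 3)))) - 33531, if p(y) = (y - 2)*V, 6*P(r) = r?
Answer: -87509/3 ≈ -29170.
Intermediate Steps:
P(r) = r/6
p(y) = 8 - 4*y (p(y) = (y - 2)*(-4) = (-2 + y)*(-4) = 8 - 4*y)
A = 4356 (A = (-74 + 8)² = (-66)² = 4356)
(A + p(P(m(3, 3)))) - 33531 = (4356 + (8 - 2*4/3)) - 33531 = (4356 + (8 - 4*⅔)) - 33531 = (4356 + (8 - 8/3)) - 33531 = (4356 + 16/3) - 33531 = 13084/3 - 33531 = -87509/3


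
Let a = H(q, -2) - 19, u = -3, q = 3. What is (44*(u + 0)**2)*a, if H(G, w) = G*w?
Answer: -9900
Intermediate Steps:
a = -25 (a = 3*(-2) - 19 = -6 - 19 = -25)
(44*(u + 0)**2)*a = (44*(-3 + 0)**2)*(-25) = (44*(-3)**2)*(-25) = (44*9)*(-25) = 396*(-25) = -9900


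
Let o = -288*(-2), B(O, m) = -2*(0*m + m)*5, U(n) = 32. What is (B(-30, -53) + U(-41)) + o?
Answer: 1138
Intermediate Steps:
B(O, m) = -10*m (B(O, m) = -2*(0 + m)*5 = -2*m*5 = -10*m)
o = 576 (o = -48*(-12) = 576)
(B(-30, -53) + U(-41)) + o = (-10*(-53) + 32) + 576 = (530 + 32) + 576 = 562 + 576 = 1138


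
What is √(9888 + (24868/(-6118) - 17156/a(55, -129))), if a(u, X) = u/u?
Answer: 3*I*√7560911946/3059 ≈ 85.276*I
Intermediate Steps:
a(u, X) = 1
√(9888 + (24868/(-6118) - 17156/a(55, -129))) = √(9888 + (24868/(-6118) - 17156/1)) = √(9888 + (24868*(-1/6118) - 17156*1)) = √(9888 + (-12434/3059 - 17156)) = √(9888 - 52492638/3059) = √(-22245246/3059) = 3*I*√7560911946/3059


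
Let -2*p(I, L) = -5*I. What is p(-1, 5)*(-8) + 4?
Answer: 24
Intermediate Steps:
p(I, L) = 5*I/2 (p(I, L) = -(-5)*I/2 = 5*I/2)
p(-1, 5)*(-8) + 4 = ((5/2)*(-1))*(-8) + 4 = -5/2*(-8) + 4 = 20 + 4 = 24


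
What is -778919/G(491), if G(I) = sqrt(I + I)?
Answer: -778919*sqrt(982)/982 ≈ -24856.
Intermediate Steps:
G(I) = sqrt(2)*sqrt(I) (G(I) = sqrt(2*I) = sqrt(2)*sqrt(I))
-778919/G(491) = -778919*sqrt(982)/982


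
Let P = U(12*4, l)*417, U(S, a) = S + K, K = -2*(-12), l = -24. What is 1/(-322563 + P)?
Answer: -1/292539 ≈ -3.4183e-6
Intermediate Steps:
K = 24
U(S, a) = 24 + S (U(S, a) = S + 24 = 24 + S)
P = 30024 (P = (24 + 12*4)*417 = (24 + 48)*417 = 72*417 = 30024)
1/(-322563 + P) = 1/(-322563 + 30024) = 1/(-292539) = -1/292539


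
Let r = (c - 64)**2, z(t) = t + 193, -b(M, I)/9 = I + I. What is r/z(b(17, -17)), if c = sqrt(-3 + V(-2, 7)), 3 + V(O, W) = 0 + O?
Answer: 4088/499 - 256*I*sqrt(2)/499 ≈ 8.1924 - 0.72553*I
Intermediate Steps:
V(O, W) = -3 + O (V(O, W) = -3 + (0 + O) = -3 + O)
b(M, I) = -18*I (b(M, I) = -9*(I + I) = -18*I)
c = 2*I*sqrt(2) (c = sqrt(-3 + (-3 - 2)) = sqrt(-3 - 5) = sqrt(-8) = 2*I*sqrt(2) ≈ 2.8284*I)
z(t) = 193 + t
r = (-64 + 2*I*sqrt(2))**2 (r = (2*I*sqrt(2) - 64)**2 = (-64 + 2*I*sqrt(2))**2 ≈ 4088.0 - 362.04*I)
r/z(b(17, -17)) = (4088 - 256*I*sqrt(2))/(193 - 18*(-17)) = (4088 - 256*I*sqrt(2))/(193 + 306) = (4088 - 256*I*sqrt(2))/499 = (4088 - 256*I*sqrt(2))*(1/499) = 4088/499 - 256*I*sqrt(2)/499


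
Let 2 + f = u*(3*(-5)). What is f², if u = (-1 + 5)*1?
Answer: 3844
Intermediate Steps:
u = 4 (u = 4*1 = 4)
f = -62 (f = -2 + 4*(3*(-5)) = -2 + 4*(-15) = -2 - 60 = -62)
f² = (-62)² = 3844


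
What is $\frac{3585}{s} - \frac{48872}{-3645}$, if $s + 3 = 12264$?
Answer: $\frac{204095639}{14897115} \approx 13.7$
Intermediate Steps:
$s = 12261$ ($s = -3 + 12264 = 12261$)
$\frac{3585}{s} - \frac{48872}{-3645} = \frac{3585}{12261} - \frac{48872}{-3645} = 3585 \cdot \frac{1}{12261} - - \frac{48872}{3645} = \frac{1195}{4087} + \frac{48872}{3645} = \frac{204095639}{14897115}$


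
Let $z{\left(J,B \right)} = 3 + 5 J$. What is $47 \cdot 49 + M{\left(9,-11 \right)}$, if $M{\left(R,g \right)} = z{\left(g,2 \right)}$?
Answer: $2251$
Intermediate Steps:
$M{\left(R,g \right)} = 3 + 5 g$
$47 \cdot 49 + M{\left(9,-11 \right)} = 47 \cdot 49 + \left(3 + 5 \left(-11\right)\right) = 2303 + \left(3 - 55\right) = 2303 - 52 = 2251$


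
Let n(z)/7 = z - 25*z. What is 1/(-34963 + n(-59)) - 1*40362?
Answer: -1011108463/25051 ≈ -40362.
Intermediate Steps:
n(z) = -168*z (n(z) = 7*(z - 25*z) = 7*(-24*z) = -168*z)
1/(-34963 + n(-59)) - 1*40362 = 1/(-34963 - 168*(-59)) - 1*40362 = 1/(-34963 + 9912) - 40362 = 1/(-25051) - 40362 = -1/25051 - 40362 = -1011108463/25051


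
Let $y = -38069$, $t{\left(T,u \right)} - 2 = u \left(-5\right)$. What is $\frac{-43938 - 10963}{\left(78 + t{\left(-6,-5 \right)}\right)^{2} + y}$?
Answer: $\frac{54901}{27044} \approx 2.0301$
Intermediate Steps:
$t{\left(T,u \right)} = 2 - 5 u$ ($t{\left(T,u \right)} = 2 + u \left(-5\right) = 2 - 5 u$)
$\frac{-43938 - 10963}{\left(78 + t{\left(-6,-5 \right)}\right)^{2} + y} = \frac{-43938 - 10963}{\left(78 + \left(2 - -25\right)\right)^{2} - 38069} = - \frac{54901}{\left(78 + \left(2 + 25\right)\right)^{2} - 38069} = - \frac{54901}{\left(78 + 27\right)^{2} - 38069} = - \frac{54901}{105^{2} - 38069} = - \frac{54901}{11025 - 38069} = - \frac{54901}{-27044} = \left(-54901\right) \left(- \frac{1}{27044}\right) = \frac{54901}{27044}$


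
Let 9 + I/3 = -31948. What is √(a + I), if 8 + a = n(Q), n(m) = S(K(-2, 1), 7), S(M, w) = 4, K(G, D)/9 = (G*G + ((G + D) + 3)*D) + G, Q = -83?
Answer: 5*I*√3835 ≈ 309.64*I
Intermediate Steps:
I = -95871 (I = -27 + 3*(-31948) = -27 - 95844 = -95871)
K(G, D) = 9*G + 9*G² + 9*D*(3 + D + G) (K(G, D) = 9*((G*G + ((G + D) + 3)*D) + G) = 9*((G² + ((D + G) + 3)*D) + G) = 9*((G² + (3 + D + G)*D) + G) = 9*((G² + D*(3 + D + G)) + G) = 9*(G + G² + D*(3 + D + G)) = 9*G + 9*G² + 9*D*(3 + D + G))
n(m) = 4
a = -4 (a = -8 + 4 = -4)
√(a + I) = √(-4 - 95871) = √(-95875) = 5*I*√3835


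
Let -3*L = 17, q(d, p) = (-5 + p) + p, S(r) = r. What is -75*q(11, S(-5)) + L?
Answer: 3358/3 ≈ 1119.3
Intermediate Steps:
q(d, p) = -5 + 2*p
L = -17/3 (L = -⅓*17 = -17/3 ≈ -5.6667)
-75*q(11, S(-5)) + L = -75*(-5 + 2*(-5)) - 17/3 = -75*(-5 - 10) - 17/3 = -75*(-15) - 17/3 = 1125 - 17/3 = 3358/3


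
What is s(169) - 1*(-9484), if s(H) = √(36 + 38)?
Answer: 9484 + √74 ≈ 9492.6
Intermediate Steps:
s(H) = √74
s(169) - 1*(-9484) = √74 - 1*(-9484) = √74 + 9484 = 9484 + √74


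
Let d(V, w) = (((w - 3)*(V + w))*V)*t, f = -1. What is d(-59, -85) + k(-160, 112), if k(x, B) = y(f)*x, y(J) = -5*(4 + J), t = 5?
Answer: -3735840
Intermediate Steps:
y(J) = -20 - 5*J
d(V, w) = 5*V*(-3 + w)*(V + w) (d(V, w) = (((w - 3)*(V + w))*V)*5 = (((-3 + w)*(V + w))*V)*5 = (V*(-3 + w)*(V + w))*5 = 5*V*(-3 + w)*(V + w))
k(x, B) = -15*x (k(x, B) = (-20 - 5*(-1))*x = (-20 + 5)*x = -15*x)
d(-59, -85) + k(-160, 112) = 5*(-59)*((-85)² - 3*(-59) - 3*(-85) - 59*(-85)) - 15*(-160) = 5*(-59)*(7225 + 177 + 255 + 5015) + 2400 = 5*(-59)*12672 + 2400 = -3738240 + 2400 = -3735840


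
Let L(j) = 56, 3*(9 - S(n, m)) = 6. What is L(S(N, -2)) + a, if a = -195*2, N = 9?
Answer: -334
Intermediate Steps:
S(n, m) = 7 (S(n, m) = 9 - ⅓*6 = 9 - 2 = 7)
a = -390
L(S(N, -2)) + a = 56 - 390 = -334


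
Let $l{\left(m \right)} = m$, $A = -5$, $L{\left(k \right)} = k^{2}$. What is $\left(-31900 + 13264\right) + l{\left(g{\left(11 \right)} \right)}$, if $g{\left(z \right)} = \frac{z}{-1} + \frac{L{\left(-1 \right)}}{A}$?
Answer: $- \frac{93236}{5} \approx -18647.0$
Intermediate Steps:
$g{\left(z \right)} = - \frac{1}{5} - z$ ($g{\left(z \right)} = \frac{z}{-1} + \frac{\left(-1\right)^{2}}{-5} = z \left(-1\right) + 1 \left(- \frac{1}{5}\right) = - z - \frac{1}{5} = - \frac{1}{5} - z$)
$\left(-31900 + 13264\right) + l{\left(g{\left(11 \right)} \right)} = \left(-31900 + 13264\right) - \frac{56}{5} = -18636 - \frac{56}{5} = - \frac{93236}{5}$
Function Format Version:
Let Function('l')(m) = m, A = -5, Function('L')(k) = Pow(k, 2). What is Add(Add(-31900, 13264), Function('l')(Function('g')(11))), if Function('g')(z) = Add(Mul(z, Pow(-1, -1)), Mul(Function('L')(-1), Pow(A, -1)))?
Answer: Rational(-93236, 5) ≈ -18647.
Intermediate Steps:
Function('g')(z) = Add(Rational(-1, 5), Mul(-1, z)) (Function('g')(z) = Add(Mul(z, Pow(-1, -1)), Mul(Pow(-1, 2), Pow(-5, -1))) = Add(Mul(z, -1), Mul(1, Rational(-1, 5))) = Add(Mul(-1, z), Rational(-1, 5)) = Add(Rational(-1, 5), Mul(-1, z)))
Add(Add(-31900, 13264), Function('l')(Function('g')(11))) = Add(Add(-31900, 13264), Add(Rational(-1, 5), Mul(-1, 11))) = Add(-18636, Add(Rational(-1, 5), -11)) = Add(-18636, Rational(-56, 5)) = Rational(-93236, 5)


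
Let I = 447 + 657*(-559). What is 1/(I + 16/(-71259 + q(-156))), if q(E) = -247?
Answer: -35753/13114772456 ≈ -2.7262e-6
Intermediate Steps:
I = -366816 (I = 447 - 367263 = -366816)
1/(I + 16/(-71259 + q(-156))) = 1/(-366816 + 16/(-71259 - 247)) = 1/(-366816 + 16/(-71506)) = 1/(-366816 - 1/71506*16) = 1/(-366816 - 8/35753) = 1/(-13114772456/35753) = -35753/13114772456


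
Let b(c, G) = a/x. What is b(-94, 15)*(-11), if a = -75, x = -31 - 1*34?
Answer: -165/13 ≈ -12.692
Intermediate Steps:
x = -65 (x = -31 - 34 = -65)
b(c, G) = 15/13 (b(c, G) = -75/(-65) = -75*(-1/65) = 15/13)
b(-94, 15)*(-11) = (15/13)*(-11) = -165/13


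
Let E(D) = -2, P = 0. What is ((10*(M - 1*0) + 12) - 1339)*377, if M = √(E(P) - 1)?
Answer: -500279 + 3770*I*√3 ≈ -5.0028e+5 + 6529.8*I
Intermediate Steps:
M = I*√3 (M = √(-2 - 1) = √(-3) = I*√3 ≈ 1.732*I)
((10*(M - 1*0) + 12) - 1339)*377 = ((10*(I*√3 - 1*0) + 12) - 1339)*377 = ((10*(I*√3 + 0) + 12) - 1339)*377 = ((10*(I*√3) + 12) - 1339)*377 = ((10*I*√3 + 12) - 1339)*377 = ((12 + 10*I*√3) - 1339)*377 = (-1327 + 10*I*√3)*377 = -500279 + 3770*I*√3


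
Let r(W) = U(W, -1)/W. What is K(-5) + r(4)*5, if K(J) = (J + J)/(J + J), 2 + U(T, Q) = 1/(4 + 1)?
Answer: -5/4 ≈ -1.2500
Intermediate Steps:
U(T, Q) = -9/5 (U(T, Q) = -2 + 1/(4 + 1) = -2 + 1/5 = -9/5)
K(J) = 1 (K(J) = (2*J)/((2*J)) = (2*J)*(1/(2*J)) = 1)
r(W) = -9/(5*W)
K(-5) + r(4)*5 = 1 - 9/5/4*5 = 1 - 9/5*1/4*5 = 1 - 9/20*5 = 1 - 9/4 = -5/4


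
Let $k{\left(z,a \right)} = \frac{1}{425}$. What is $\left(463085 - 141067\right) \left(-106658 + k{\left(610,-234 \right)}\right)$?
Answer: $- \frac{14596962911682}{425} \approx -3.4346 \cdot 10^{10}$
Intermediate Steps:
$k{\left(z,a \right)} = \frac{1}{425}$
$\left(463085 - 141067\right) \left(-106658 + k{\left(610,-234 \right)}\right) = \left(463085 - 141067\right) \left(-106658 + \frac{1}{425}\right) = 322018 \left(- \frac{45329649}{425}\right) = - \frac{14596962911682}{425}$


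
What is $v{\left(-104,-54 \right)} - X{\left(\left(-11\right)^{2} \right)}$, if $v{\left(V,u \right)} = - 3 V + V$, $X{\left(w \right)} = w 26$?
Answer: $-2938$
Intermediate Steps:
$X{\left(w \right)} = 26 w$
$v{\left(V,u \right)} = - 2 V$
$v{\left(-104,-54 \right)} - X{\left(\left(-11\right)^{2} \right)} = \left(-2\right) \left(-104\right) - 26 \left(-11\right)^{2} = 208 - 26 \cdot 121 = 208 - 3146 = -2938$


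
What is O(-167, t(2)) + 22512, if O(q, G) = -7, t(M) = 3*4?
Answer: 22505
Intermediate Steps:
t(M) = 12
O(-167, t(2)) + 22512 = -7 + 22512 = 22505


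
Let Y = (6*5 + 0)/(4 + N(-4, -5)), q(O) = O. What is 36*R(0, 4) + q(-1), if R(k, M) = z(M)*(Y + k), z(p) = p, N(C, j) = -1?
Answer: 1439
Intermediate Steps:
Y = 10 (Y = (6*5 + 0)/(4 - 1) = (30 + 0)/3 = 30*(⅓) = 10)
R(k, M) = M*(10 + k)
36*R(0, 4) + q(-1) = 36*(4*(10 + 0)) - 1 = 36*(4*10) - 1 = 36*40 - 1 = 1440 - 1 = 1439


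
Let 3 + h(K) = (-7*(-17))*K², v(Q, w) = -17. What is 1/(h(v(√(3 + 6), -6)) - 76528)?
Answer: -1/42140 ≈ -2.3730e-5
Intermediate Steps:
h(K) = -3 + 119*K² (h(K) = -3 + (-7*(-17))*K² = -3 + 119*K²)
1/(h(v(√(3 + 6), -6)) - 76528) = 1/((-3 + 119*(-17)²) - 76528) = 1/((-3 + 119*289) - 76528) = 1/((-3 + 34391) - 76528) = 1/(34388 - 76528) = 1/(-42140) = -1/42140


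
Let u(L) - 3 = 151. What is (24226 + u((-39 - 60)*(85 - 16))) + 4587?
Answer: 28967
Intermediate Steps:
u(L) = 154 (u(L) = 3 + 151 = 154)
(24226 + u((-39 - 60)*(85 - 16))) + 4587 = (24226 + 154) + 4587 = 24380 + 4587 = 28967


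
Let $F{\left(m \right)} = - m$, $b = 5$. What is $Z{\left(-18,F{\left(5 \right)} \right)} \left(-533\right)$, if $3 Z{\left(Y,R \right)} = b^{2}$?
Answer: $- \frac{13325}{3} \approx -4441.7$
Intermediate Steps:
$Z{\left(Y,R \right)} = \frac{25}{3}$ ($Z{\left(Y,R \right)} = \frac{5^{2}}{3} = \frac{1}{3} \cdot 25 = \frac{25}{3}$)
$Z{\left(-18,F{\left(5 \right)} \right)} \left(-533\right) = \frac{25}{3} \left(-533\right) = - \frac{13325}{3}$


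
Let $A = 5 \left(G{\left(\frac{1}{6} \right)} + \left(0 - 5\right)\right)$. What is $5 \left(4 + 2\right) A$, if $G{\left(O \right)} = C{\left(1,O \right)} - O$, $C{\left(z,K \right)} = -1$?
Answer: $-925$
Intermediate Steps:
$G{\left(O \right)} = -1 - O$
$A = - \frac{185}{6}$ ($A = 5 \left(\left(-1 - \frac{1}{6}\right) + \left(0 - 5\right)\right) = 5 \left(\left(-1 - \frac{1}{6}\right) - 5\right) = 5 \left(- \frac{7}{6} - 5\right) = 5 \left(- \frac{37}{6}\right) = - \frac{185}{6} \approx -30.833$)
$5 \left(4 + 2\right) A = 5 \left(4 + 2\right) \left(- \frac{185}{6}\right) = 5 \cdot 6 \left(- \frac{185}{6}\right) = 30 \left(- \frac{185}{6}\right) = -925$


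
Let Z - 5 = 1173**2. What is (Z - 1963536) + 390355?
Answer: -197247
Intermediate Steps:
Z = 1375934 (Z = 5 + 1173**2 = 5 + 1375929 = 1375934)
(Z - 1963536) + 390355 = (1375934 - 1963536) + 390355 = -587602 + 390355 = -197247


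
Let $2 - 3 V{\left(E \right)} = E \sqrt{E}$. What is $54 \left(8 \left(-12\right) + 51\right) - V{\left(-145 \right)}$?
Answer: $- \frac{7292}{3} - \frac{145 i \sqrt{145}}{3} \approx -2430.7 - 582.01 i$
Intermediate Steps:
$V{\left(E \right)} = \frac{2}{3} - \frac{E^{\frac{3}{2}}}{3}$ ($V{\left(E \right)} = \frac{2}{3} - \frac{E \sqrt{E}}{3} = \frac{2}{3} - \frac{E^{\frac{3}{2}}}{3}$)
$54 \left(8 \left(-12\right) + 51\right) - V{\left(-145 \right)} = 54 \left(8 \left(-12\right) + 51\right) - \left(\frac{2}{3} - \frac{\left(-145\right)^{\frac{3}{2}}}{3}\right) = 54 \left(-96 + 51\right) - \left(\frac{2}{3} - \frac{\left(-145\right) i \sqrt{145}}{3}\right) = 54 \left(-45\right) - \left(\frac{2}{3} + \frac{145 i \sqrt{145}}{3}\right) = -2430 - \left(\frac{2}{3} + \frac{145 i \sqrt{145}}{3}\right) = - \frac{7292}{3} - \frac{145 i \sqrt{145}}{3}$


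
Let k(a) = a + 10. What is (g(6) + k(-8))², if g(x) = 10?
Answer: 144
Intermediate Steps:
k(a) = 10 + a
(g(6) + k(-8))² = (10 + (10 - 8))² = (10 + 2)² = 12² = 144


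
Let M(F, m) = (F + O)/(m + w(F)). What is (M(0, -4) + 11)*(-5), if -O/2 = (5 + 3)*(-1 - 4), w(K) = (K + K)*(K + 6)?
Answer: 45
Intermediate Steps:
w(K) = 2*K*(6 + K) (w(K) = (2*K)*(6 + K) = 2*K*(6 + K))
O = 80 (O = -2*(5 + 3)*(-1 - 4) = -16*(-5) = -2*(-40) = 80)
M(F, m) = (80 + F)/(m + 2*F*(6 + F)) (M(F, m) = (F + 80)/(m + 2*F*(6 + F)) = (80 + F)/(m + 2*F*(6 + F)))
(M(0, -4) + 11)*(-5) = ((80 + 0)/(-4 + 2*0*(6 + 0)) + 11)*(-5) = (80/(-4 + 2*0*6) + 11)*(-5) = (80/(-4 + 0) + 11)*(-5) = (80/(-4) + 11)*(-5) = (-1/4*80 + 11)*(-5) = (-20 + 11)*(-5) = -9*(-5) = 45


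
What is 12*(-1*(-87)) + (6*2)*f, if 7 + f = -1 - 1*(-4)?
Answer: 996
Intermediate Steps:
f = -4 (f = -7 + (-1 - 1*(-4)) = -7 + (-1 + 4) = -7 + 3 = -4)
12*(-1*(-87)) + (6*2)*f = 12*(-1*(-87)) + (6*2)*(-4) = 12*87 + 12*(-4) = 1044 - 48 = 996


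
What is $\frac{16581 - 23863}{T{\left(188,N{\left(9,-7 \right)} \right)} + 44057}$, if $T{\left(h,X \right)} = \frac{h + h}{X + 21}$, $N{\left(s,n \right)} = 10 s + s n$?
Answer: $- \frac{43692}{264389} \approx -0.16526$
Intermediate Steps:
$N{\left(s,n \right)} = 10 s + n s$
$T{\left(h,X \right)} = \frac{2 h}{21 + X}$
$\frac{16581 - 23863}{T{\left(188,N{\left(9,-7 \right)} \right)} + 44057} = \frac{16581 - 23863}{2 \cdot 188 \frac{1}{21 + 9 \left(10 - 7\right)} + 44057} = - \frac{7282}{2 \cdot 188 \frac{1}{21 + 9 \cdot 3} + 44057} = - \frac{7282}{2 \cdot 188 \frac{1}{21 + 27} + 44057} = - \frac{7282}{2 \cdot 188 \cdot \frac{1}{48} + 44057} = - \frac{7282}{\frac{47}{6} + 44057} = - \frac{7282}{\frac{264389}{6}} = \left(-7282\right) \frac{6}{264389} = - \frac{43692}{264389}$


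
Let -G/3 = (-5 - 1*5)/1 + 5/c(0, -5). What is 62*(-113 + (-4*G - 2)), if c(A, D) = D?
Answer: -15314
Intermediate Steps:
G = 33 (G = -3*((-5 - 1*5)/1 + 5/(-5)) = -3*((-5 - 5)*1 + 5*(-⅕)) = -3*(-10*1 - 1) = -3*(-10 - 1) = -3*(-11) = 33)
62*(-113 + (-4*G - 2)) = 62*(-113 + (-4*33 - 2)) = 62*(-113 + (-132 - 2)) = 62*(-113 - 134) = 62*(-247) = -15314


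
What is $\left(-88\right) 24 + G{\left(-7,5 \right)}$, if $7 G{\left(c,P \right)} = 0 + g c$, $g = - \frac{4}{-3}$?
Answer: $- \frac{6340}{3} \approx -2113.3$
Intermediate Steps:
$g = \frac{4}{3}$ ($g = \left(-4\right) \left(- \frac{1}{3}\right) = \frac{4}{3} \approx 1.3333$)
$G{\left(c,P \right)} = \frac{4 c}{21}$ ($G{\left(c,P \right)} = \frac{0 + \frac{4 c}{3}}{7} = \frac{\frac{4}{3} c}{7} = \frac{4 c}{21}$)
$\left(-88\right) 24 + G{\left(-7,5 \right)} = \left(-88\right) 24 + \frac{4}{21} \left(-7\right) = -2112 - \frac{4}{3} = - \frac{6340}{3}$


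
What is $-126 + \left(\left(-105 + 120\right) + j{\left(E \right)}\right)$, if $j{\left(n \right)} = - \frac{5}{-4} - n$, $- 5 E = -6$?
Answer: $- \frac{2219}{20} \approx -110.95$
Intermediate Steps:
$E = \frac{6}{5}$ ($E = \left(- \frac{1}{5}\right) \left(-6\right) = \frac{6}{5} \approx 1.2$)
$j{\left(n \right)} = \frac{5}{4} - n$ ($j{\left(n \right)} = \left(-5\right) \left(- \frac{1}{4}\right) - n = \frac{5}{4} - n$)
$-126 + \left(\left(-105 + 120\right) + j{\left(E \right)}\right) = -126 + \left(\left(-105 + 120\right) + \left(\frac{5}{4} - \frac{6}{5}\right)\right) = -126 + \left(15 + \left(\frac{5}{4} - \frac{6}{5}\right)\right) = -126 + \left(15 + \frac{1}{20}\right) = -126 + \frac{301}{20} = - \frac{2219}{20}$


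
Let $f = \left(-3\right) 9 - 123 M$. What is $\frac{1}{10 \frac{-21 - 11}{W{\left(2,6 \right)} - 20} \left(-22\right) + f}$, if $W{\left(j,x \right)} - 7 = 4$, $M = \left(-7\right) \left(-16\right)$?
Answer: $- \frac{9}{131267} \approx -6.8563 \cdot 10^{-5}$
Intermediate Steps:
$M = 112$
$W{\left(j,x \right)} = 11$ ($W{\left(j,x \right)} = 7 + 4 = 11$)
$f = -13803$ ($f = \left(-3\right) 9 - 13776 = -27 - 13776 = -13803$)
$\frac{1}{10 \frac{-21 - 11}{W{\left(2,6 \right)} - 20} \left(-22\right) + f} = \frac{1}{10 \frac{-21 - 11}{11 - 20} \left(-22\right) - 13803} = \frac{1}{10 \left(- \frac{32}{-9}\right) \left(-22\right) - 13803} = \frac{1}{10 \left(\left(-32\right) \left(- \frac{1}{9}\right)\right) \left(-22\right) - 13803} = \frac{1}{10 \cdot \frac{32}{9} \left(-22\right) - 13803} = \frac{1}{\frac{320}{9} \left(-22\right) - 13803} = \frac{1}{- \frac{7040}{9} - 13803} = \frac{1}{- \frac{131267}{9}} = - \frac{9}{131267}$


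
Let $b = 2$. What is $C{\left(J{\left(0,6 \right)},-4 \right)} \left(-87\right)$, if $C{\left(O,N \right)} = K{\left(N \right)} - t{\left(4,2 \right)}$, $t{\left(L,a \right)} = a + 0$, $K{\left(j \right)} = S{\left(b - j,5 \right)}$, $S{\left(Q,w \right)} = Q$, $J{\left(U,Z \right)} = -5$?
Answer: $-348$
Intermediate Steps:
$K{\left(j \right)} = 2 - j$
$t{\left(L,a \right)} = a$
$C{\left(O,N \right)} = - N$ ($C{\left(O,N \right)} = \left(2 - N\right) - 2 = - N$)
$C{\left(J{\left(0,6 \right)},-4 \right)} \left(-87\right) = \left(-1\right) \left(-4\right) \left(-87\right) = 4 \left(-87\right) = -348$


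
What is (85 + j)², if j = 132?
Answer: 47089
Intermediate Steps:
(85 + j)² = (85 + 132)² = 217² = 47089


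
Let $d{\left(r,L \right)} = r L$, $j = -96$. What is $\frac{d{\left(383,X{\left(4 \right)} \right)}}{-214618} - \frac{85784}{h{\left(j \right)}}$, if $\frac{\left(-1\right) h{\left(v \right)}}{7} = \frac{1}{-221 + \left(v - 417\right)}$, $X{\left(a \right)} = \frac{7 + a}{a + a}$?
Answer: $- \frac{108108161915955}{12018608} \approx -8.9951 \cdot 10^{6}$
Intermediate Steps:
$X{\left(a \right)} = \frac{7 + a}{2 a}$
$d{\left(r,L \right)} = L r$
$h{\left(v \right)} = - \frac{7}{-638 + v}$ ($h{\left(v \right)} = - \frac{7}{-221 + \left(v - 417\right)} = - \frac{7}{-221 + \left(-417 + v\right)} = - \frac{7}{-638 + v}$)
$\frac{d{\left(383,X{\left(4 \right)} \right)}}{-214618} - \frac{85784}{h{\left(j \right)}} = \frac{\frac{7 + 4}{2 \cdot 4} \cdot 383}{-214618} - \frac{85784}{\left(-7\right) \frac{1}{-638 - 96}} = \frac{1}{2} \cdot \frac{1}{4} \cdot 11 \cdot 383 \left(- \frac{1}{214618}\right) - \frac{85784}{\left(-7\right) \frac{1}{-734}} = \frac{11}{8} \cdot 383 \left(- \frac{1}{214618}\right) - \frac{85784}{\left(-7\right) \left(- \frac{1}{734}\right)} = \frac{4213}{8} \left(- \frac{1}{214618}\right) - \frac{85784}{\frac{7}{734}} = - \frac{4213}{1716944} - \frac{62965456}{7} = - \frac{108108161915955}{12018608}$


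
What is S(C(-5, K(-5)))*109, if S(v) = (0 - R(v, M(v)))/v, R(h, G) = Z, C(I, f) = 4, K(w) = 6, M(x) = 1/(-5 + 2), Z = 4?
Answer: -109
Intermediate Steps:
M(x) = -⅓ (M(x) = 1/(-3) = -⅓)
R(h, G) = 4
S(v) = -4/v (S(v) = (0 - 1*4)/v = (0 - 4)/v = -4/v)
S(C(-5, K(-5)))*109 = -4/4*109 = -4*¼*109 = -1*109 = -109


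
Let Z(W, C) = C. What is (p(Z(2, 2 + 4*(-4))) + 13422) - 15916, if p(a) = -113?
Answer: -2607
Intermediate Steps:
(p(Z(2, 2 + 4*(-4))) + 13422) - 15916 = (-113 + 13422) - 15916 = 13309 - 15916 = -2607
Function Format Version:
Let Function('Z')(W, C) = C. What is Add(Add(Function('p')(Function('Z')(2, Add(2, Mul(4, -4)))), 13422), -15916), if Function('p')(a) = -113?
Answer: -2607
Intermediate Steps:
Add(Add(Function('p')(Function('Z')(2, Add(2, Mul(4, -4)))), 13422), -15916) = Add(Add(-113, 13422), -15916) = Add(13309, -15916) = -2607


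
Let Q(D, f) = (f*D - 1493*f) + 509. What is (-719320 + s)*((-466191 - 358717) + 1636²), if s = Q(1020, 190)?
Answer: -1497344035428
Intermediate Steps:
Q(D, f) = 509 - 1493*f + D*f (Q(D, f) = (D*f - 1493*f) + 509 = (-1493*f + D*f) + 509 = 509 - 1493*f + D*f)
s = -89361 (s = 509 - 1493*190 + 1020*190 = 509 - 283670 + 193800 = -89361)
(-719320 + s)*((-466191 - 358717) + 1636²) = (-719320 - 89361)*((-466191 - 358717) + 1636²) = -808681*(-824908 + 2676496) = -808681*1851588 = -1497344035428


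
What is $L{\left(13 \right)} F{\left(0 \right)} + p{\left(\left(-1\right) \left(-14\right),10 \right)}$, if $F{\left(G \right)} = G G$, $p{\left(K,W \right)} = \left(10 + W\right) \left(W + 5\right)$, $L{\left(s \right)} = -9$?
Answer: $300$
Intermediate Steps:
$p{\left(K,W \right)} = \left(5 + W\right) \left(10 + W\right)$ ($p{\left(K,W \right)} = \left(10 + W\right) \left(5 + W\right) = \left(5 + W\right) \left(10 + W\right)$)
$F{\left(G \right)} = G^{2}$
$L{\left(13 \right)} F{\left(0 \right)} + p{\left(\left(-1\right) \left(-14\right),10 \right)} = - 9 \cdot 0^{2} + \left(50 + 10^{2} + 15 \cdot 10\right) = \left(-9\right) 0 + \left(50 + 100 + 150\right) = 0 + 300 = 300$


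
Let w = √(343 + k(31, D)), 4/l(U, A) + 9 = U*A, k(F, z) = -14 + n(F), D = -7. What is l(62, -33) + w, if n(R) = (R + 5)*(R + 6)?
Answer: -4/2055 + √1661 ≈ 40.753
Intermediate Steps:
n(R) = (5 + R)*(6 + R)
k(F, z) = 16 + F² + 11*F (k(F, z) = -14 + (30 + F² + 11*F) = 16 + F² + 11*F)
l(U, A) = 4/(-9 + A*U) (l(U, A) = 4/(-9 + U*A) = 4/(-9 + A*U))
w = √1661 (w = √(343 + (16 + 31² + 11*31)) = √(343 + (16 + 961 + 341)) = √(343 + 1318) = √1661 ≈ 40.755)
l(62, -33) + w = 4/(-9 - 33*62) + √1661 = 4/(-9 - 2046) + √1661 = 4/(-2055) + √1661 = 4*(-1/2055) + √1661 = -4/2055 + √1661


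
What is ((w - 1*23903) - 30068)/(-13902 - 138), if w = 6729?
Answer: 1817/540 ≈ 3.3648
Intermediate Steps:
((w - 1*23903) - 30068)/(-13902 - 138) = ((6729 - 1*23903) - 30068)/(-13902 - 138) = ((6729 - 23903) - 30068)/(-14040) = (-17174 - 30068)*(-1/14040) = -47242*(-1/14040) = 1817/540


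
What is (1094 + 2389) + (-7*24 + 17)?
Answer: 3332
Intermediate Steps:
(1094 + 2389) + (-7*24 + 17) = 3483 + (-168 + 17) = 3483 - 151 = 3332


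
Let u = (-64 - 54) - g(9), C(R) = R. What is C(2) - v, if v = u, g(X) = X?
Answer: 129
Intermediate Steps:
u = -127 (u = (-64 - 54) - 1*9 = -118 - 9 = -127)
v = -127
C(2) - v = 2 - 1*(-127) = 2 + 127 = 129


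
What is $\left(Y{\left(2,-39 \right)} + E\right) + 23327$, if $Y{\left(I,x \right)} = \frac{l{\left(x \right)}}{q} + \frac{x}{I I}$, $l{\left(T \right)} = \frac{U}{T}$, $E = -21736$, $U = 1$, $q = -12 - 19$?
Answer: $\frac{7646929}{4836} \approx 1581.3$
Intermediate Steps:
$q = -31$
$l{\left(T \right)} = \frac{1}{T}$ ($l{\left(T \right)} = 1 \frac{1}{T} = \frac{1}{T}$)
$Y{\left(I,x \right)} = - \frac{1}{31 x} + \frac{x}{I^{2}}$ ($Y{\left(I,x \right)} = \frac{1}{x \left(-31\right)} + \frac{x}{I I} = \frac{1}{x} \left(- \frac{1}{31}\right) + \frac{x}{I^{2}} = - \frac{1}{31 x} + \frac{x}{I^{2}}$)
$\left(Y{\left(2,-39 \right)} + E\right) + 23327 = \left(\left(- \frac{1}{31 \left(-39\right)} - \frac{39}{4}\right) - 21736\right) + 23327 = \left(\left(\left(- \frac{1}{31}\right) \left(- \frac{1}{39}\right) - \frac{39}{4}\right) - 21736\right) + 23327 = \left(\left(\frac{1}{1209} - \frac{39}{4}\right) - 21736\right) + 23327 = \left(- \frac{47147}{4836} - 21736\right) + 23327 = - \frac{105162443}{4836} + 23327 = \frac{7646929}{4836}$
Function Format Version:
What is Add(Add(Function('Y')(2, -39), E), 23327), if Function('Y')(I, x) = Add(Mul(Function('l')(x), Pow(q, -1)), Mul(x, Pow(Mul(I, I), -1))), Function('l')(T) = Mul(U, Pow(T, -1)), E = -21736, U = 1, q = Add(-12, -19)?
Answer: Rational(7646929, 4836) ≈ 1581.3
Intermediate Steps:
q = -31
Function('l')(T) = Pow(T, -1) (Function('l')(T) = Mul(1, Pow(T, -1)) = Pow(T, -1))
Function('Y')(I, x) = Add(Mul(Rational(-1, 31), Pow(x, -1)), Mul(x, Pow(I, -2))) (Function('Y')(I, x) = Add(Mul(Pow(x, -1), Pow(-31, -1)), Mul(x, Pow(Mul(I, I), -1))) = Add(Mul(Pow(x, -1), Rational(-1, 31)), Mul(x, Pow(Pow(I, 2), -1))) = Add(Mul(Rational(-1, 31), Pow(x, -1)), Mul(x, Pow(I, -2))))
Add(Add(Function('Y')(2, -39), E), 23327) = Add(Add(Add(Mul(Rational(-1, 31), Pow(-39, -1)), Mul(-39, Pow(2, -2))), -21736), 23327) = Add(Add(Add(Mul(Rational(-1, 31), Rational(-1, 39)), Mul(-39, Rational(1, 4))), -21736), 23327) = Add(Add(Add(Rational(1, 1209), Rational(-39, 4)), -21736), 23327) = Add(Add(Rational(-47147, 4836), -21736), 23327) = Add(Rational(-105162443, 4836), 23327) = Rational(7646929, 4836)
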